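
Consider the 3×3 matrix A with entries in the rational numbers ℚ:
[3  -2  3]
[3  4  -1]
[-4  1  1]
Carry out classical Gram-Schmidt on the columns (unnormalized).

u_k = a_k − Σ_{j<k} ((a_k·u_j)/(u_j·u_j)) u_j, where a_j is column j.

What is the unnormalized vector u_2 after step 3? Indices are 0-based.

Step 1: u_0 = a_0 = (3, 3, -4).
Step 2: u_1 = a_1 − (1/17)·u_0 = (-37/17, 65/17, 21/17).
Step 3: u_2 = a_2 − (1/17)·u_0 − (-31/71)·u_1 = (133/71, 35/71, 126/71).

u_2 = (133/71, 35/71, 126/71)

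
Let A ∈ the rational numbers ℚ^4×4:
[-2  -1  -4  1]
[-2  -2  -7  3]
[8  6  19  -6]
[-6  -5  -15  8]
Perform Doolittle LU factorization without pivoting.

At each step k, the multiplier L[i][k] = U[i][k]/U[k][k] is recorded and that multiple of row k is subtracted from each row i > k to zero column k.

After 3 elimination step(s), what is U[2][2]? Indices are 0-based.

k=0: U[0][0]=-2
  eliminate (1,0): mult=1, new row 1: (0, -1, -3, 2); set L[1][0]=1
  eliminate (2,0): mult=-4, new row 2: (0, 2, 3, -2); set L[2][0]=-4
  eliminate (3,0): mult=3, new row 3: (0, -2, -3, 5); set L[3][0]=3
k=1: U[1][1]=-1
  eliminate (2,1): mult=-2, new row 2: (0, 0, -3, 2); set L[2][1]=-2
  eliminate (3,1): mult=2, new row 3: (0, 0, 3, 1); set L[3][1]=2
k=2: U[2][2]=-3
  eliminate (3,2): mult=-1, new row 3: (0, 0, 0, 3); set L[3][2]=-1

U[2][2] = -3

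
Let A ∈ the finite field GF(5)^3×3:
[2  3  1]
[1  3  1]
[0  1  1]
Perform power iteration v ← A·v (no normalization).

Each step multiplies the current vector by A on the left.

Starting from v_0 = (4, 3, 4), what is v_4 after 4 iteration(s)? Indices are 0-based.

v_4 = (3, 2, 4)

v_0 = (4, 3, 4).
v_1 = A·v_0 = (1, 2, 2).
v_2 = A·v_1 = (0, 4, 4).
v_3 = A·v_2 = (1, 1, 3).
v_4 = A·v_3 = (3, 2, 4).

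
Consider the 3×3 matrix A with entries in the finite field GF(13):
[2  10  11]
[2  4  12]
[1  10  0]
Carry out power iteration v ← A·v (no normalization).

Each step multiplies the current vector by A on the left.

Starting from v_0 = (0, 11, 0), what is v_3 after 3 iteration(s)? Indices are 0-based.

v_0 = (0, 11, 0).
v_1 = A·v_0 = (6, 5, 6).
v_2 = A·v_1 = (11, 0, 4).
v_3 = A·v_2 = (1, 5, 11).

v_3 = (1, 5, 11)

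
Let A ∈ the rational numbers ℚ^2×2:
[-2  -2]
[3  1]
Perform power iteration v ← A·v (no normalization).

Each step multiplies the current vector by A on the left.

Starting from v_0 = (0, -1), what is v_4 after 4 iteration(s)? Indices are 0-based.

v_4 = (14, -19)

v_0 = (0, -1).
v_1 = A·v_0 = (2, -1).
v_2 = A·v_1 = (-2, 5).
v_3 = A·v_2 = (-6, -1).
v_4 = A·v_3 = (14, -19).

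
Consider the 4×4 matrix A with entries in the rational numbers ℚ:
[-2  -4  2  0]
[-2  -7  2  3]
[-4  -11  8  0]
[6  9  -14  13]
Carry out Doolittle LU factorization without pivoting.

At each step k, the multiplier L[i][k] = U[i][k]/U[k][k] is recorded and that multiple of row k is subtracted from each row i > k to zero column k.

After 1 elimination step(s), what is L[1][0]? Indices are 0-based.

k=0: U[0][0]=-2
  eliminate (1,0): mult=1, new row 1: (0, -3, 0, 3); set L[1][0]=1
  eliminate (2,0): mult=2, new row 2: (0, -3, 4, 0); set L[2][0]=2
  eliminate (3,0): mult=-3, new row 3: (0, -3, -8, 13); set L[3][0]=-3

L[1][0] = 1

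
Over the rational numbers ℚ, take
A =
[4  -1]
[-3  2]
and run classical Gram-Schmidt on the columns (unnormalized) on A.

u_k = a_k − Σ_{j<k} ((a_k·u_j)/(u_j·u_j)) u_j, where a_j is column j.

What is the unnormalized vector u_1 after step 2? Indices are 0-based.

Step 1: u_0 = a_0 = (4, -3).
Step 2: u_1 = a_1 − (-2/5)·u_0 = (3/5, 4/5).

u_1 = (3/5, 4/5)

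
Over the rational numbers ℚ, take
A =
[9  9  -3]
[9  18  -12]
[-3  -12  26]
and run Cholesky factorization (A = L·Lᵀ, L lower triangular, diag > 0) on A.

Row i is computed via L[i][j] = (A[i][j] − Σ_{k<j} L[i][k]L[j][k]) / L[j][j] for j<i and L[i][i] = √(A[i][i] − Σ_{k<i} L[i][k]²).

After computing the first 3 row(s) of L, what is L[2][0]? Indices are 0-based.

L[2][0] = -1

Step 1: L[0][0] = √(9) = 3.
  L[1][0] = (9) / L[0][0] = 3.
Step 2: L[1][1] = √(9) = 3.
  L[2][0] = (-3) / L[0][0] = -1.
  L[2][1] = (-9) / L[1][1] = -3.
Step 3: L[2][2] = √(16) = 4.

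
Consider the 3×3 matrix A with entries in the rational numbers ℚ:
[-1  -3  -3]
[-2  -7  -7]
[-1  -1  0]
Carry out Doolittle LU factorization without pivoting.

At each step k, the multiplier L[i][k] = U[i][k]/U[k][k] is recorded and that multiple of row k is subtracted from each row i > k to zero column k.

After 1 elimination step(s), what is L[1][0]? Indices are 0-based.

L[1][0] = 2

Step 1: pivot at (0,0) is -1.
  row1 ← row1 − (2)·row0  ⇒  L[1][0]=2, U row1=(0, -1, -1)
  row2 ← row2 − (1)·row0  ⇒  L[2][0]=1, U row2=(0, 2, 3)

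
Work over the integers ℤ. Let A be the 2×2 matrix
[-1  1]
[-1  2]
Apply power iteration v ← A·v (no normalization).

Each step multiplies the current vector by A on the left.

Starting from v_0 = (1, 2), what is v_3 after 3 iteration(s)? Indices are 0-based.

v_0 = (1, 2).
v_1 = A·v_0 = (1, 3).
v_2 = A·v_1 = (2, 5).
v_3 = A·v_2 = (3, 8).

v_3 = (3, 8)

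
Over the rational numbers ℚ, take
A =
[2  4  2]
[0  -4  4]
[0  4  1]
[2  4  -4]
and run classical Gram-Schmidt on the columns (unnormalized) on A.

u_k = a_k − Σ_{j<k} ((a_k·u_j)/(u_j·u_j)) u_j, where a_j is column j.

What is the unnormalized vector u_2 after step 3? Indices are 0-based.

u_2 = (3, 5/2, 5/2, -3)

Step 1: u_0 = a_0 = (2, 0, 0, 2).
Step 2: u_1 = a_1 − (2)·u_0 = (0, -4, 4, 0).
Step 3: u_2 = a_2 − (-1/2)·u_0 − (-3/8)·u_1 = (3, 5/2, 5/2, -3).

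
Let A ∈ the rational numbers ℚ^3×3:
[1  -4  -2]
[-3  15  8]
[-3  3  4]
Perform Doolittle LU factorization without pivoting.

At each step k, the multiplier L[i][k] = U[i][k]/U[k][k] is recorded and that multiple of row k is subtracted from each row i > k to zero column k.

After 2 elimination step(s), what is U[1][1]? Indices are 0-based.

[col 0] pivot 1
  R1 -= -3*R0 → (0, 3, 2)  (L[1][0] := -3)
  R2 -= -3*R0 → (0, -9, -2)  (L[2][0] := -3)
[col 1] pivot 3
  R2 -= -3*R1 → (0, 0, 4)  (L[2][1] := -3)

U[1][1] = 3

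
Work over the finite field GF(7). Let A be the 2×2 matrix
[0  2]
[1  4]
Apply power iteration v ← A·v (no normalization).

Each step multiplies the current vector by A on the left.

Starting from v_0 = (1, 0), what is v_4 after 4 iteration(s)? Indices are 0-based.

v_4 = (1, 3)

v_0 = (1, 0).
v_1 = A·v_0 = (0, 1).
v_2 = A·v_1 = (2, 4).
v_3 = A·v_2 = (1, 4).
v_4 = A·v_3 = (1, 3).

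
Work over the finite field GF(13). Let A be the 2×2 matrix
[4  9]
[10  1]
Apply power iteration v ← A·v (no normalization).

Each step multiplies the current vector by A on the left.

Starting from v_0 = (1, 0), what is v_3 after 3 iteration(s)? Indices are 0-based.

v_0 = (1, 0).
v_1 = A·v_0 = (4, 10).
v_2 = A·v_1 = (2, 11).
v_3 = A·v_2 = (3, 5).

v_3 = (3, 5)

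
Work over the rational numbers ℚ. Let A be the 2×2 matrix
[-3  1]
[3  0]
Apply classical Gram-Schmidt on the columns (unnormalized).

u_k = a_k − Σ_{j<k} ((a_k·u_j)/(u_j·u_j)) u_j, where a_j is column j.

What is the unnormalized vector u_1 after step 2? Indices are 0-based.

u_1 = (1/2, 1/2)

Step 1: u_0 = a_0 = (-3, 3).
Step 2: u_1 = a_1 − (-1/6)·u_0 = (1/2, 1/2).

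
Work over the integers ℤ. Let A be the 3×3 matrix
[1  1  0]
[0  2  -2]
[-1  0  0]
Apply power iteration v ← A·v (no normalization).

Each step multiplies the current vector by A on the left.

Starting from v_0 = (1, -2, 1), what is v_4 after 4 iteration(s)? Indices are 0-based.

v_0 = (1, -2, 1).
v_1 = A·v_0 = (-1, -6, -1).
v_2 = A·v_1 = (-7, -10, 1).
v_3 = A·v_2 = (-17, -22, 7).
v_4 = A·v_3 = (-39, -58, 17).

v_4 = (-39, -58, 17)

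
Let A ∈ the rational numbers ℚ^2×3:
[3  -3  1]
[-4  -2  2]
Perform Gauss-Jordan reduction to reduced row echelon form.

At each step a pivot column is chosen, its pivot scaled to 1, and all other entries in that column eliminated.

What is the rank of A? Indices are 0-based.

rank = 2

[1] R0 /= 3  ⇒  (1, -1, 1/3)
     R1 -= -4·R0  ⇒  (0, -6, 10/3)
[2] R1 /= -6  ⇒  (0, 1, -5/9)
     R0 -= -1·R1  ⇒  (1, 0, -2/9)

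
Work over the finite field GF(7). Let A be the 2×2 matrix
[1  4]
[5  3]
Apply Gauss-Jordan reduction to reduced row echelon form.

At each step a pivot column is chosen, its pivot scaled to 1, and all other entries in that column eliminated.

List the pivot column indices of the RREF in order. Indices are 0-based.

pivot columns: 0, 1

[1] R0 /= 1  ⇒  (1, 4)
     R1 -= 5·R0  ⇒  (0, 4)
[2] R1 /= 4  ⇒  (0, 1)
     R0 -= 4·R1  ⇒  (1, 0)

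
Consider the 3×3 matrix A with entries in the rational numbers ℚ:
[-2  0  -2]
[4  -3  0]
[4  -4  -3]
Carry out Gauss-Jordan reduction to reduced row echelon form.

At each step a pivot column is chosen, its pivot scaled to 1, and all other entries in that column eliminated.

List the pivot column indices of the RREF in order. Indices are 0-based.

pivot columns: 0, 1, 2

[1] R0 /= -2  ⇒  (1, 0, 1)
     R1 -= 4·R0  ⇒  (0, -3, -4)
     R2 -= 4·R0  ⇒  (0, -4, -7)
[2] R1 /= -3  ⇒  (0, 1, 4/3)
     R2 -= -4·R1  ⇒  (0, 0, -5/3)
[3] R2 /= -5/3  ⇒  (0, 0, 1)
     R0 -= 1·R2  ⇒  (1, 0, 0)
     R1 -= 4/3·R2  ⇒  (0, 1, 0)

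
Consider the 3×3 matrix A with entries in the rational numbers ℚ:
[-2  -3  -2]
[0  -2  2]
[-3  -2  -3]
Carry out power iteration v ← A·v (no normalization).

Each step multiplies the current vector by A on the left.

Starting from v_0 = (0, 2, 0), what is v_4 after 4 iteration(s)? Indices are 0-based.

v_4 = (472, -572, 898)

v_0 = (0, 2, 0).
v_1 = A·v_0 = (-6, -4, -4).
v_2 = A·v_1 = (32, 0, 38).
v_3 = A·v_2 = (-140, 76, -210).
v_4 = A·v_3 = (472, -572, 898).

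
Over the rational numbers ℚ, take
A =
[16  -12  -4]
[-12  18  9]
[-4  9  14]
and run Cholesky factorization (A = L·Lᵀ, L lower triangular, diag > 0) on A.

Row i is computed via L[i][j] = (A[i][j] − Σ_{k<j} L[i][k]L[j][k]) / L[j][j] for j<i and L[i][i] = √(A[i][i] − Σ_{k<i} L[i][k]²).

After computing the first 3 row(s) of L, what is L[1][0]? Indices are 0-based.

L[1][0] = -3

Step 1: L[0][0] = √(16) = 4.
  L[1][0] = (-12) / L[0][0] = -3.
Step 2: L[1][1] = √(9) = 3.
  L[2][0] = (-4) / L[0][0] = -1.
  L[2][1] = (6) / L[1][1] = 2.
Step 3: L[2][2] = √(9) = 3.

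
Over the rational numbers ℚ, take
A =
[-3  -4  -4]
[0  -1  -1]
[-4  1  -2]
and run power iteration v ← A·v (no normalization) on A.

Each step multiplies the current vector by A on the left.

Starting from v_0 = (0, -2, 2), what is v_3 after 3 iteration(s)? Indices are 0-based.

v_0 = (0, -2, 2).
v_1 = A·v_0 = (0, 0, -6).
v_2 = A·v_1 = (24, 6, 12).
v_3 = A·v_2 = (-144, -18, -114).

v_3 = (-144, -18, -114)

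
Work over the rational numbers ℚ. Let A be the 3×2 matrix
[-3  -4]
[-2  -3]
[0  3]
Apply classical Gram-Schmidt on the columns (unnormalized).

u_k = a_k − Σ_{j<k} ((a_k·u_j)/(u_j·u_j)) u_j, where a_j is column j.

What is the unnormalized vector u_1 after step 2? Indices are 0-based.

Step 1: u_0 = a_0 = (-3, -2, 0).
Step 2: u_1 = a_1 − (18/13)·u_0 = (2/13, -3/13, 3).

u_1 = (2/13, -3/13, 3)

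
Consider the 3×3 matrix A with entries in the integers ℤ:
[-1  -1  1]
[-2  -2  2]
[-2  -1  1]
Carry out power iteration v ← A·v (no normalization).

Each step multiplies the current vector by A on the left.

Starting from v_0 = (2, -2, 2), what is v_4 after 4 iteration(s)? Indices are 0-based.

v_0 = (2, -2, 2).
v_1 = A·v_0 = (2, 4, 0).
v_2 = A·v_1 = (-6, -12, -8).
v_3 = A·v_2 = (10, 20, 16).
v_4 = A·v_3 = (-14, -28, -24).

v_4 = (-14, -28, -24)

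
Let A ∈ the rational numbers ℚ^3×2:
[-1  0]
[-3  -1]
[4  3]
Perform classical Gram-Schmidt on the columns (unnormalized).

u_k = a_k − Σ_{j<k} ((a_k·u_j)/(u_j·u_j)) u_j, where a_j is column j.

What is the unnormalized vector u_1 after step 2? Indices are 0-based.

Step 1: u_0 = a_0 = (-1, -3, 4).
Step 2: u_1 = a_1 − (15/26)·u_0 = (15/26, 19/26, 9/13).

u_1 = (15/26, 19/26, 9/13)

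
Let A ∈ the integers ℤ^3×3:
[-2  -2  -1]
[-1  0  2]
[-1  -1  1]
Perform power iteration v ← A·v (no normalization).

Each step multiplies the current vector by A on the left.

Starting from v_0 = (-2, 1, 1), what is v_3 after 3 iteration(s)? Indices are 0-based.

v_0 = (-2, 1, 1).
v_1 = A·v_0 = (1, 4, 2).
v_2 = A·v_1 = (-12, 3, -3).
v_3 = A·v_2 = (21, 6, 6).

v_3 = (21, 6, 6)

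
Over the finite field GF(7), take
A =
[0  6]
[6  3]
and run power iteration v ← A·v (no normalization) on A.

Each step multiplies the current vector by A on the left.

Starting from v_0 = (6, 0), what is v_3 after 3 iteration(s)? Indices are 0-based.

v_0 = (6, 0).
v_1 = A·v_0 = (0, 1).
v_2 = A·v_1 = (6, 3).
v_3 = A·v_2 = (4, 3).

v_3 = (4, 3)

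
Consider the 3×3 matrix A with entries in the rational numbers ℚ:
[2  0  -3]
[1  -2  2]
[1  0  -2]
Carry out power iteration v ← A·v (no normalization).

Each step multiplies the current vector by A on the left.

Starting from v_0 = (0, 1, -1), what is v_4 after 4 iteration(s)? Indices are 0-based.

v_0 = (0, 1, -1).
v_1 = A·v_0 = (3, -4, 2).
v_2 = A·v_1 = (0, 15, -1).
v_3 = A·v_2 = (3, -32, 2).
v_4 = A·v_3 = (0, 71, -1).

v_4 = (0, 71, -1)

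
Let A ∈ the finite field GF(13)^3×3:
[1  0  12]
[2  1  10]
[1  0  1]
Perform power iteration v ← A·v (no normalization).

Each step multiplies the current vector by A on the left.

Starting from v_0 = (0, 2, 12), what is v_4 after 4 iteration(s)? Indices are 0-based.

v_0 = (0, 2, 12).
v_1 = A·v_0 = (1, 5, 12).
v_2 = A·v_1 = (2, 10, 0).
v_3 = A·v_2 = (2, 1, 2).
v_4 = A·v_3 = (0, 12, 4).

v_4 = (0, 12, 4)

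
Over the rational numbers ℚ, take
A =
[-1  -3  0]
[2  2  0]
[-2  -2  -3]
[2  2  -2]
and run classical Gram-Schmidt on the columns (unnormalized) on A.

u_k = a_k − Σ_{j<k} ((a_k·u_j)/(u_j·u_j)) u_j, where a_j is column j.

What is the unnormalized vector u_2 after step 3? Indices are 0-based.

Step 1: u_0 = a_0 = (-1, 2, -2, 2).
Step 2: u_1 = a_1 − (15/13)·u_0 = (-24/13, -4/13, 4/13, -4/13).
Step 3: u_2 = a_2 − (2/13)·u_0 − (-1/12)·u_1 = (0, -1/3, -8/3, -7/3).

u_2 = (0, -1/3, -8/3, -7/3)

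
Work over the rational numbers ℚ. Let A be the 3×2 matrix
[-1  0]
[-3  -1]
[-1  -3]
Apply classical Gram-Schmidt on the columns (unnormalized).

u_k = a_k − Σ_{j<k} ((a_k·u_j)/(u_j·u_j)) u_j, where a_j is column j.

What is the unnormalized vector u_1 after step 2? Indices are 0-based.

Step 1: u_0 = a_0 = (-1, -3, -1).
Step 2: u_1 = a_1 − (6/11)·u_0 = (6/11, 7/11, -27/11).

u_1 = (6/11, 7/11, -27/11)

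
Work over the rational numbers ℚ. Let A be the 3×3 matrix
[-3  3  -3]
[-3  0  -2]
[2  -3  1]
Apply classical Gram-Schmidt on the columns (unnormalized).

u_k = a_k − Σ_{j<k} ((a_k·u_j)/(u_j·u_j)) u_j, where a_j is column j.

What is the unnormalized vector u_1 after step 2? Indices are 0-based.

Step 1: u_0 = a_0 = (-3, -3, 2).
Step 2: u_1 = a_1 − (-15/22)·u_0 = (21/22, -45/22, -18/11).

u_1 = (21/22, -45/22, -18/11)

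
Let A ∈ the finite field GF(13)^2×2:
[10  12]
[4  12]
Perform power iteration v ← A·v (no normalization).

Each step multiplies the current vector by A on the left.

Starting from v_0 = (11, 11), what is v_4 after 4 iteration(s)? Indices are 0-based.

v_0 = (11, 11).
v_1 = A·v_0 = (8, 7).
v_2 = A·v_1 = (8, 12).
v_3 = A·v_2 = (3, 7).
v_4 = A·v_3 = (10, 5).

v_4 = (10, 5)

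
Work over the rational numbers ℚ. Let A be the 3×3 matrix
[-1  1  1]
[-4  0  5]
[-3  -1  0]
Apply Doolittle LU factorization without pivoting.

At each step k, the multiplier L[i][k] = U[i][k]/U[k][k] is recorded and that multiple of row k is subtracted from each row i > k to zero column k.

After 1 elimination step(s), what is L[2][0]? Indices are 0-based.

Step 1: pivot at (0,0) is -1.
  row1 ← row1 − (4)·row0  ⇒  L[1][0]=4, U row1=(0, -4, 1)
  row2 ← row2 − (3)·row0  ⇒  L[2][0]=3, U row2=(0, -4, -3)

L[2][0] = 3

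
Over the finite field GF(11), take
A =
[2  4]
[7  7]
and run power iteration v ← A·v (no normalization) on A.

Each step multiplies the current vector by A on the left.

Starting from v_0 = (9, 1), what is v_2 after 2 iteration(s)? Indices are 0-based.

v_0 = (9, 1).
v_1 = A·v_0 = (0, 4).
v_2 = A·v_1 = (5, 6).

v_2 = (5, 6)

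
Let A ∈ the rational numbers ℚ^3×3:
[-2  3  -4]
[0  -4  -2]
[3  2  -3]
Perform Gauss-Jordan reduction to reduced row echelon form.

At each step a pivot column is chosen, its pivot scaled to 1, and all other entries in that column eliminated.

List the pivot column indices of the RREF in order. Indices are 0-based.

pivot columns: 0, 1, 2

pivot(0,0)=-2: scale R0 → (1, -3/2, 2)
  clear (2,0): R2 −= (3)R0 → (0, 13/2, -9)
pivot(1,1)=-4: scale R1 → (0, 1, 1/2)
  clear (0,1): R0 −= (-3/2)R1 → (1, 0, 11/4)
  clear (2,1): R2 −= (13/2)R1 → (0, 0, -49/4)
pivot(2,2)=-49/4: scale R2 → (0, 0, 1)
  clear (0,2): R0 −= (11/4)R2 → (1, 0, 0)
  clear (1,2): R1 −= (1/2)R2 → (0, 1, 0)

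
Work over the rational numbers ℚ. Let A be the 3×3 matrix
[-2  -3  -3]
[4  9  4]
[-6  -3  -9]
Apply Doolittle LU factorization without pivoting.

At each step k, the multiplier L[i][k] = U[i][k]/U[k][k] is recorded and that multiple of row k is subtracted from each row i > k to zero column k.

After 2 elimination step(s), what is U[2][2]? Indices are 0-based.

k=0: U[0][0]=-2
  eliminate (1,0): mult=-2, new row 1: (0, 3, -2); set L[1][0]=-2
  eliminate (2,0): mult=3, new row 2: (0, 6, 0); set L[2][0]=3
k=1: U[1][1]=3
  eliminate (2,1): mult=2, new row 2: (0, 0, 4); set L[2][1]=2

U[2][2] = 4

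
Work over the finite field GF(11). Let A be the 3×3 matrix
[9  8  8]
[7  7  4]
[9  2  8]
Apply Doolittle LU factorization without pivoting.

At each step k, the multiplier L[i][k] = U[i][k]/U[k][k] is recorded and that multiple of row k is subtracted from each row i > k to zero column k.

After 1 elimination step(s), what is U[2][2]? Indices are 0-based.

Step 1: pivot at (0,0) is 9.
  row1 ← row1 − (2)·row0  ⇒  L[1][0]=2, U row1=(0, 2, 10)
  row2 ← row2 − (1)·row0  ⇒  L[2][0]=1, U row2=(0, 5, 0)

U[2][2] = 0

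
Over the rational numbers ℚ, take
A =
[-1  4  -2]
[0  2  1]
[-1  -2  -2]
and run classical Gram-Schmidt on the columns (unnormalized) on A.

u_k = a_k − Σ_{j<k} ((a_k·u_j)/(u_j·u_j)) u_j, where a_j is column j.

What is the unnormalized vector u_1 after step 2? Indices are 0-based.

u_1 = (3, 2, -3)

Step 1: u_0 = a_0 = (-1, 0, -1).
Step 2: u_1 = a_1 − (-1)·u_0 = (3, 2, -3).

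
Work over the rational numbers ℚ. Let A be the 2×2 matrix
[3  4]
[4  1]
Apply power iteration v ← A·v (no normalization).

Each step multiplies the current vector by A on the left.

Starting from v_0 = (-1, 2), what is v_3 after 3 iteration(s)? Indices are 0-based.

v_0 = (-1, 2).
v_1 = A·v_0 = (5, -2).
v_2 = A·v_1 = (7, 18).
v_3 = A·v_2 = (93, 46).

v_3 = (93, 46)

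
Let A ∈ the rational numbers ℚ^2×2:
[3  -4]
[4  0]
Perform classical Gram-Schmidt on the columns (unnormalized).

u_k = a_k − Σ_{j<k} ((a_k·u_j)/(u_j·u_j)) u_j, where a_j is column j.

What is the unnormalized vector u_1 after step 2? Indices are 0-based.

Step 1: u_0 = a_0 = (3, 4).
Step 2: u_1 = a_1 − (-12/25)·u_0 = (-64/25, 48/25).

u_1 = (-64/25, 48/25)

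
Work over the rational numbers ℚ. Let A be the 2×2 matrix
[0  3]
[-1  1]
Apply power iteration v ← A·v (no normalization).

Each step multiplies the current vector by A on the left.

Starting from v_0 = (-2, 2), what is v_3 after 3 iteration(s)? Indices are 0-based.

v_3 = (-6, -14)

v_0 = (-2, 2).
v_1 = A·v_0 = (6, 4).
v_2 = A·v_1 = (12, -2).
v_3 = A·v_2 = (-6, -14).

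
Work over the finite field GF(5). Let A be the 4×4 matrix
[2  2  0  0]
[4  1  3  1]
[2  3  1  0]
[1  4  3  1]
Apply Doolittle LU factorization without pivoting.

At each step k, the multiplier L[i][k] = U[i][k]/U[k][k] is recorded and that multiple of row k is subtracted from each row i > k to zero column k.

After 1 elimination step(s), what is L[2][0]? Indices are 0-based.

L[2][0] = 1

k=0: U[0][0]=2
  eliminate (1,0): mult=2, new row 1: (0, 2, 3, 1); set L[1][0]=2
  eliminate (2,0): mult=1, new row 2: (0, 1, 1, 0); set L[2][0]=1
  eliminate (3,0): mult=3, new row 3: (0, 3, 3, 1); set L[3][0]=3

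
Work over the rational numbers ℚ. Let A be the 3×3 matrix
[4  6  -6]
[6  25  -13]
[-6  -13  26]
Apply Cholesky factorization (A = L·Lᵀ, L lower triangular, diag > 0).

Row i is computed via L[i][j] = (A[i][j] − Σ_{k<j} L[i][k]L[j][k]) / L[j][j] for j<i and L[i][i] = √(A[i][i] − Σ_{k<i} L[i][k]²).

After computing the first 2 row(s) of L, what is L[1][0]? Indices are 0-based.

L[1][0] = 3

Step 1: L[0][0] = √(4) = 2.
  L[1][0] = (6) / L[0][0] = 3.
Step 2: L[1][1] = √(16) = 4.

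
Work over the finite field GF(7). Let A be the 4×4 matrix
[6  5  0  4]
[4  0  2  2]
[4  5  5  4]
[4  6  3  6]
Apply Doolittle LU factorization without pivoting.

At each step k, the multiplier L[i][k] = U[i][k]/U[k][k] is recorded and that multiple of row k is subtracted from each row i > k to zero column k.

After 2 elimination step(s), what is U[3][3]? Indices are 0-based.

U[3][3] = 0

Step 1: pivot at (0,0) is 6.
  row1 ← row1 − (3)·row0  ⇒  L[1][0]=3, U row1=(0, 6, 2, 4)
  row2 ← row2 − (3)·row0  ⇒  L[2][0]=3, U row2=(0, 4, 5, 6)
  row3 ← row3 − (3)·row0  ⇒  L[3][0]=3, U row3=(0, 5, 3, 1)
Step 2: pivot at (1,1) is 6.
  row2 ← row2 − (3)·row1  ⇒  L[2][1]=3, U row2=(0, 0, 6, 1)
  row3 ← row3 − (2)·row1  ⇒  L[3][1]=2, U row3=(0, 0, 6, 0)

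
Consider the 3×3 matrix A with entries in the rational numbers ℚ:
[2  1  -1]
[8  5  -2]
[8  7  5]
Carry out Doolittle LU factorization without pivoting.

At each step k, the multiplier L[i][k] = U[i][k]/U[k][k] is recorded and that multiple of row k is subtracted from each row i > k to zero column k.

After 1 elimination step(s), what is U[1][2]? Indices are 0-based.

[col 0] pivot 2
  R1 -= 4*R0 → (0, 1, 2)  (L[1][0] := 4)
  R2 -= 4*R0 → (0, 3, 9)  (L[2][0] := 4)

U[1][2] = 2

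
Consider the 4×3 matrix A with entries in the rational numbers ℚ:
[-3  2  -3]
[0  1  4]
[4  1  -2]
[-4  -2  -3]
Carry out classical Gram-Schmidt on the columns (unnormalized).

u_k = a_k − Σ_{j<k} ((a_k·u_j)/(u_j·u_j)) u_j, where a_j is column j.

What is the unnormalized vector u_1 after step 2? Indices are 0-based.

u_1 = (100/41, 1, 17/41, -58/41)

Step 1: u_0 = a_0 = (-3, 0, 4, -4).
Step 2: u_1 = a_1 − (6/41)·u_0 = (100/41, 1, 17/41, -58/41).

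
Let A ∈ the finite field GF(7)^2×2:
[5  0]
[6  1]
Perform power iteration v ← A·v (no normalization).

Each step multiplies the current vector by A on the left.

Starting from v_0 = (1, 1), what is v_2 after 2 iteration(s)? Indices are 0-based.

v_2 = (4, 2)

v_0 = (1, 1).
v_1 = A·v_0 = (5, 0).
v_2 = A·v_1 = (4, 2).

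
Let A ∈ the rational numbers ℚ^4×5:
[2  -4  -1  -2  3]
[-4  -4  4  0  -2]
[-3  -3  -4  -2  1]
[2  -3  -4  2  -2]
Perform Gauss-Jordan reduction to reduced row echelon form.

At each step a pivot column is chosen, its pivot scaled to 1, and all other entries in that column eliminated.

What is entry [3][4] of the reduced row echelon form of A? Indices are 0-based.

M[3][4] = -477/376

[1] R0 /= 2  ⇒  (1, -2, -1/2, -1, 3/2)
     R1 -= -4·R0  ⇒  (0, -12, 2, -4, 4)
     R2 -= -3·R0  ⇒  (0, -9, -11/2, -5, 11/2)
     R3 -= 2·R0  ⇒  (0, 1, -3, 4, -5)
[2] R1 /= -12  ⇒  (0, 1, -1/6, 1/3, -1/3)
     R0 -= -2·R1  ⇒  (1, 0, -5/6, -1/3, 5/6)
     R2 -= -9·R1  ⇒  (0, 0, -7, -2, 5/2)
     R3 -= 1·R1  ⇒  (0, 0, -17/6, 11/3, -14/3)
[3] R2 /= -7  ⇒  (0, 0, 1, 2/7, -5/14)
     R0 -= -5/6·R2  ⇒  (1, 0, 0, -2/21, 15/28)
     R1 -= -1/6·R2  ⇒  (0, 1, 0, 8/21, -11/28)
     R3 -= -17/6·R2  ⇒  (0, 0, 0, 94/21, -159/28)
[4] R3 /= 94/21  ⇒  (0, 0, 0, 1, -477/376)
     R0 -= -2/21·R3  ⇒  (1, 0, 0, 0, 39/94)
     R1 -= 8/21·R3  ⇒  (0, 1, 0, 0, 17/188)
     R2 -= 2/7·R3  ⇒  (0, 0, 1, 0, 1/188)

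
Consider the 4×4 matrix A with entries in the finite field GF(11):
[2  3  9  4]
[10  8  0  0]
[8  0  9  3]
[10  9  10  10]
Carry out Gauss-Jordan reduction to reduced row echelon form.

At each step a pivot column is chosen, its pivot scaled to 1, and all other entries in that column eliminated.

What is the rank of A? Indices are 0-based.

[1] R0 /= 2  ⇒  (1, 7, 10, 2)
     R1 -= 10·R0  ⇒  (0, 4, 10, 2)
     R2 -= 8·R0  ⇒  (0, 10, 6, 9)
     R3 -= 10·R0  ⇒  (0, 5, 9, 1)
[2] R1 /= 4  ⇒  (0, 1, 8, 6)
     R0 -= 7·R1  ⇒  (1, 0, 9, 4)
     R2 -= 10·R1  ⇒  (0, 0, 3, 4)
     R3 -= 5·R1  ⇒  (0, 0, 2, 4)
[3] R2 /= 3  ⇒  (0, 0, 1, 5)
     R0 -= 9·R2  ⇒  (1, 0, 0, 3)
     R1 -= 8·R2  ⇒  (0, 1, 0, 10)
     R3 -= 2·R2  ⇒  (0, 0, 0, 5)
[4] R3 /= 5  ⇒  (0, 0, 0, 1)
     R0 -= 3·R3  ⇒  (1, 0, 0, 0)
     R1 -= 10·R3  ⇒  (0, 1, 0, 0)
     R2 -= 5·R3  ⇒  (0, 0, 1, 0)

rank = 4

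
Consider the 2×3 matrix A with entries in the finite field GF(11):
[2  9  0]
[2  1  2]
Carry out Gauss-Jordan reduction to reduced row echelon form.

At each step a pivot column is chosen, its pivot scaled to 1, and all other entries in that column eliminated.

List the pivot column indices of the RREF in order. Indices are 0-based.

pivot columns: 0, 1

step 1: normalize row 0 (÷2) = (1, 10, 0)
  row 1: subtract 2×row0 = (0, 3, 2)
step 2: normalize row 1 (÷3) = (0, 1, 8)
  row 0: subtract 10×row1 = (1, 0, 8)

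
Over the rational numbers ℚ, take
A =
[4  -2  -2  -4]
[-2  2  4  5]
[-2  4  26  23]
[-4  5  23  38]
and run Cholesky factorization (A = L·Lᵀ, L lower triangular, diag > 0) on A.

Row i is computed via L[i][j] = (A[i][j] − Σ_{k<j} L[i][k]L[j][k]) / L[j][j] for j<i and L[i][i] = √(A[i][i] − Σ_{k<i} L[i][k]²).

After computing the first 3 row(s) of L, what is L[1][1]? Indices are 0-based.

Step 1: L[0][0] = √(4) = 2.
  L[1][0] = (-2) / L[0][0] = -1.
Step 2: L[1][1] = √(1) = 1.
  L[2][0] = (-2) / L[0][0] = -1.
  L[2][1] = (3) / L[1][1] = 3.
Step 3: L[2][2] = √(16) = 4.

L[1][1] = 1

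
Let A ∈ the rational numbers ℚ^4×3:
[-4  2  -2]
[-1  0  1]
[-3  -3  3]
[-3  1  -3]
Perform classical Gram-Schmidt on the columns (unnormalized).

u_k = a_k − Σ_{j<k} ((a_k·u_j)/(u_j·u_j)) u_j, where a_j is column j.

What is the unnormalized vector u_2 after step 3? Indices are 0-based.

Step 1: u_0 = a_0 = (-4, -1, -3, -3).
Step 2: u_1 = a_1 − (-2/35)·u_0 = (62/35, -2/35, -111/35, 29/35).
Step 3: u_2 = a_2 − (1/5)·u_0 − (-91/81)·u_1 = (64/81, 92/81, 1/27, -119/81).

u_2 = (64/81, 92/81, 1/27, -119/81)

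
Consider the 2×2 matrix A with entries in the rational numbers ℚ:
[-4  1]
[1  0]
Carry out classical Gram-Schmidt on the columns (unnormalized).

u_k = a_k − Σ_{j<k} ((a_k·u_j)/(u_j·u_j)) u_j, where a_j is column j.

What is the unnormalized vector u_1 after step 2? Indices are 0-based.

Step 1: u_0 = a_0 = (-4, 1).
Step 2: u_1 = a_1 − (-4/17)·u_0 = (1/17, 4/17).

u_1 = (1/17, 4/17)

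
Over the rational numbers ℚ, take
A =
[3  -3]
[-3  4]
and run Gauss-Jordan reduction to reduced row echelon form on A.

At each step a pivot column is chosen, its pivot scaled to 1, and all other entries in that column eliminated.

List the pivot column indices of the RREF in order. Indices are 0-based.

step 1: normalize row 0 (÷3) = (1, -1)
  row 1: subtract -3×row0 = (0, 1)
step 2: normalize row 1 (÷1) = (0, 1)
  row 0: subtract -1×row1 = (1, 0)

pivot columns: 0, 1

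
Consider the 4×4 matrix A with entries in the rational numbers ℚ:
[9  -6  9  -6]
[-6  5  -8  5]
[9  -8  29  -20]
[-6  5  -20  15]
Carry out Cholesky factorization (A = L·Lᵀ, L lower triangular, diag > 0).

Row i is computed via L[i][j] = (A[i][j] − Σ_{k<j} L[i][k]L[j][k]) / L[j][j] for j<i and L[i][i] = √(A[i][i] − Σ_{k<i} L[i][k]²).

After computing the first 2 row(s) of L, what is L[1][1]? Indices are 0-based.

Step 1: L[0][0] = √(9) = 3.
  L[1][0] = (-6) / L[0][0] = -2.
Step 2: L[1][1] = √(1) = 1.

L[1][1] = 1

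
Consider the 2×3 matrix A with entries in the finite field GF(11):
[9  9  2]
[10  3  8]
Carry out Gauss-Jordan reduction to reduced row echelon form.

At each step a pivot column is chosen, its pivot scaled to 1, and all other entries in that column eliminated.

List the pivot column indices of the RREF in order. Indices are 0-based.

pivot columns: 0, 1

[1] R0 /= 9  ⇒  (1, 1, 10)
     R1 -= 10·R0  ⇒  (0, 4, 7)
[2] R1 /= 4  ⇒  (0, 1, 10)
     R0 -= 1·R1  ⇒  (1, 0, 0)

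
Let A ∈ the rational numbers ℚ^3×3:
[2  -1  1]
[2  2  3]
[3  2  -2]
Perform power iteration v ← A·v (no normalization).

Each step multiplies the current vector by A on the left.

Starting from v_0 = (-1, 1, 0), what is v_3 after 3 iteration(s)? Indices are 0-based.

v_0 = (-1, 1, 0).
v_1 = A·v_0 = (-3, 0, -1).
v_2 = A·v_1 = (-7, -9, -7).
v_3 = A·v_2 = (-12, -53, -25).

v_3 = (-12, -53, -25)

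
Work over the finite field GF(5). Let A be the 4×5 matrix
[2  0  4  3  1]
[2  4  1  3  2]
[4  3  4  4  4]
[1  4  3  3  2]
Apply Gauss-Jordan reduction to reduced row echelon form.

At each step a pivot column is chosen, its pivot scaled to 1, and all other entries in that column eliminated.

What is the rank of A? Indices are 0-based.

step 1: normalize row 0 (÷2) = (1, 0, 2, 4, 3)
  row 1: subtract 2×row0 = (0, 4, 2, 0, 1)
  row 2: subtract 4×row0 = (0, 3, 1, 3, 2)
  row 3: subtract 1×row0 = (0, 4, 1, 4, 4)
step 2: normalize row 1 (÷4) = (0, 1, 3, 0, 4)
  row 2: subtract 3×row1 = (0, 0, 2, 3, 0)
  row 3: subtract 4×row1 = (0, 0, 4, 4, 3)
step 3: normalize row 2 (÷2) = (0, 0, 1, 4, 0)
  row 0: subtract 2×row2 = (1, 0, 0, 1, 3)
  row 1: subtract 3×row2 = (0, 1, 0, 3, 4)
  row 3: subtract 4×row2 = (0, 0, 0, 3, 3)
step 4: normalize row 3 (÷3) = (0, 0, 0, 1, 1)
  row 0: subtract 1×row3 = (1, 0, 0, 0, 2)
  row 1: subtract 3×row3 = (0, 1, 0, 0, 1)
  row 2: subtract 4×row3 = (0, 0, 1, 0, 1)

rank = 4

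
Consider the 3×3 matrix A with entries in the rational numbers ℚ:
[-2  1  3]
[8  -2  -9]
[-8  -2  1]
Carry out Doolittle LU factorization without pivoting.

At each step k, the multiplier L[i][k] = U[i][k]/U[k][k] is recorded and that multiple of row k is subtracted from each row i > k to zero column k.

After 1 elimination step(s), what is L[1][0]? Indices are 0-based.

[col 0] pivot -2
  R1 -= -4*R0 → (0, 2, 3)  (L[1][0] := -4)
  R2 -= 4*R0 → (0, -6, -11)  (L[2][0] := 4)

L[1][0] = -4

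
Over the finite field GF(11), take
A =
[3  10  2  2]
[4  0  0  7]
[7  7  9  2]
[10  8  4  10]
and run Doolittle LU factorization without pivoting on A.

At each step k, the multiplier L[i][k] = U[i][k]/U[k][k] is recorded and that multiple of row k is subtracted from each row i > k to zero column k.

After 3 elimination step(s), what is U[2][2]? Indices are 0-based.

[col 0] pivot 3
  R1 -= 5*R0 → (0, 5, 1, 8)  (L[1][0] := 5)
  R2 -= 6*R0 → (0, 2, 8, 1)  (L[2][0] := 6)
  R3 -= 7*R0 → (0, 4, 1, 7)  (L[3][0] := 7)
[col 1] pivot 5
  R2 -= 7*R1 → (0, 0, 1, 0)  (L[2][1] := 7)
  R3 -= 3*R1 → (0, 0, 9, 5)  (L[3][1] := 3)
[col 2] pivot 1
  R3 -= 9*R2 → (0, 0, 0, 5)  (L[3][2] := 9)

U[2][2] = 1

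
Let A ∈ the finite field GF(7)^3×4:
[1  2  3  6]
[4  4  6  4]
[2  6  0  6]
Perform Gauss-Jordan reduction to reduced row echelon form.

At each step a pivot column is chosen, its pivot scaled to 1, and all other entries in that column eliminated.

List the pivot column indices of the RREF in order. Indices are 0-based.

pivot columns: 0, 1, 2

pivot(0,0)=1: scale R0 → (1, 2, 3, 6)
  clear (1,0): R1 −= (4)R0 → (0, 3, 1, 1)
  clear (2,0): R2 −= (2)R0 → (0, 2, 1, 1)
pivot(1,1)=3: scale R1 → (0, 1, 5, 5)
  clear (0,1): R0 −= (2)R1 → (1, 0, 0, 3)
  clear (2,1): R2 −= (2)R1 → (0, 0, 5, 5)
pivot(2,2)=5: scale R2 → (0, 0, 1, 1)
  clear (1,2): R1 −= (5)R2 → (0, 1, 0, 0)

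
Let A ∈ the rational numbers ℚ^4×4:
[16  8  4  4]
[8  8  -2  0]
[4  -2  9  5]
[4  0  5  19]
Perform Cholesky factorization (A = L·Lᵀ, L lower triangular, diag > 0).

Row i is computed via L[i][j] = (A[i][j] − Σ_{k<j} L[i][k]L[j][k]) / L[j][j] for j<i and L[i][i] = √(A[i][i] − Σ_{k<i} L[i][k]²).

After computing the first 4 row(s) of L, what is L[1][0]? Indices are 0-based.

Step 1: L[0][0] = √(16) = 4.
  L[1][0] = (8) / L[0][0] = 2.
Step 2: L[1][1] = √(4) = 2.
  L[2][0] = (4) / L[0][0] = 1.
  L[2][1] = (-4) / L[1][1] = -2.
Step 3: L[2][2] = √(4) = 2.
  L[3][0] = (4) / L[0][0] = 1.
  L[3][1] = (-2) / L[1][1] = -1.
  L[3][2] = (2) / L[2][2] = 1.
Step 4: L[3][3] = √(16) = 4.

L[1][0] = 2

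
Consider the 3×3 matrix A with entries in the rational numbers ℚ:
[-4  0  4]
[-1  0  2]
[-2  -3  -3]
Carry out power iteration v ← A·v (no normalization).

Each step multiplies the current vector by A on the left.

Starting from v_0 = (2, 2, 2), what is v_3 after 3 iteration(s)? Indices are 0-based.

v_3 = (424, 148, 98)

v_0 = (2, 2, 2).
v_1 = A·v_0 = (0, 2, -16).
v_2 = A·v_1 = (-64, -32, 42).
v_3 = A·v_2 = (424, 148, 98).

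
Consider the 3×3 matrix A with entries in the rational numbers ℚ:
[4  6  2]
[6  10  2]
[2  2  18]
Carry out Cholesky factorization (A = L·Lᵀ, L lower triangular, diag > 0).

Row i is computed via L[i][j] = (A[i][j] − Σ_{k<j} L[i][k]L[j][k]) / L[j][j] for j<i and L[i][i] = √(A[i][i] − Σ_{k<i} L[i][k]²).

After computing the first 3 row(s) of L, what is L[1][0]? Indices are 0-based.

Step 1: L[0][0] = √(4) = 2.
  L[1][0] = (6) / L[0][0] = 3.
Step 2: L[1][1] = √(1) = 1.
  L[2][0] = (2) / L[0][0] = 1.
  L[2][1] = (-1) / L[1][1] = -1.
Step 3: L[2][2] = √(16) = 4.

L[1][0] = 3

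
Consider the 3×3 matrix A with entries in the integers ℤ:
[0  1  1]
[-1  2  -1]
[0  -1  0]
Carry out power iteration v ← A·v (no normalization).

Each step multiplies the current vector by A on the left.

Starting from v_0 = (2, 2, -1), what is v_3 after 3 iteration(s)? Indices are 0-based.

v_3 = (4, 16, -7)

v_0 = (2, 2, -1).
v_1 = A·v_0 = (1, 3, -2).
v_2 = A·v_1 = (1, 7, -3).
v_3 = A·v_2 = (4, 16, -7).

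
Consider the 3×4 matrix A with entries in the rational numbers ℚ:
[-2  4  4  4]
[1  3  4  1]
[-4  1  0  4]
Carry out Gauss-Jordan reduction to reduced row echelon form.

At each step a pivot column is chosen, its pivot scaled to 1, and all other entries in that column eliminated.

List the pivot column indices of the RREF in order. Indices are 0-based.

step 1: normalize row 0 (÷-2) = (1, -2, -2, -2)
  row 1: subtract 1×row0 = (0, 5, 6, 3)
  row 2: subtract -4×row0 = (0, -7, -8, -4)
step 2: normalize row 1 (÷5) = (0, 1, 6/5, 3/5)
  row 0: subtract -2×row1 = (1, 0, 2/5, -4/5)
  row 2: subtract -7×row1 = (0, 0, 2/5, 1/5)
step 3: normalize row 2 (÷2/5) = (0, 0, 1, 1/2)
  row 0: subtract 2/5×row2 = (1, 0, 0, -1)
  row 1: subtract 6/5×row2 = (0, 1, 0, 0)

pivot columns: 0, 1, 2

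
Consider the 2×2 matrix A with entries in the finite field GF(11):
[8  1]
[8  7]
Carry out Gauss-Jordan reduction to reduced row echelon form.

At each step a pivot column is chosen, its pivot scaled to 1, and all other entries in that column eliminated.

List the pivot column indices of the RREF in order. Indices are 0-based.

step 1: normalize row 0 (÷8) = (1, 7)
  row 1: subtract 8×row0 = (0, 6)
step 2: normalize row 1 (÷6) = (0, 1)
  row 0: subtract 7×row1 = (1, 0)

pivot columns: 0, 1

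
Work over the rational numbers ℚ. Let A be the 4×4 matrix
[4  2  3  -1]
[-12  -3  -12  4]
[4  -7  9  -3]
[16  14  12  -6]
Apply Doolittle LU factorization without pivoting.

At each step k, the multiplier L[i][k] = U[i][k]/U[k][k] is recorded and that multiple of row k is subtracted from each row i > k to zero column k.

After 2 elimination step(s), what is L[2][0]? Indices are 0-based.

L[2][0] = 1

[col 0] pivot 4
  R1 -= -3*R0 → (0, 3, -3, 1)  (L[1][0] := -3)
  R2 -= 1*R0 → (0, -9, 6, -2)  (L[2][0] := 1)
  R3 -= 4*R0 → (0, 6, 0, -2)  (L[3][0] := 4)
[col 1] pivot 3
  R2 -= -3*R1 → (0, 0, -3, 1)  (L[2][1] := -3)
  R3 -= 2*R1 → (0, 0, 6, -4)  (L[3][1] := 2)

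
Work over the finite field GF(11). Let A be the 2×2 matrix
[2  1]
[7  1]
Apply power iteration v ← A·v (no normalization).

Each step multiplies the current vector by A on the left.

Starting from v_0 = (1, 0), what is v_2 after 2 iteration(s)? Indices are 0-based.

v_0 = (1, 0).
v_1 = A·v_0 = (2, 7).
v_2 = A·v_1 = (0, 10).

v_2 = (0, 10)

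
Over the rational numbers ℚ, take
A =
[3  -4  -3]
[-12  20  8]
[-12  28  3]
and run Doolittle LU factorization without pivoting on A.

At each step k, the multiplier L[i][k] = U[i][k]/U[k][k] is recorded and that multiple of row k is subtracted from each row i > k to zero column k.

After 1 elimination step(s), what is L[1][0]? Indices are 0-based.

L[1][0] = -4

k=0: U[0][0]=3
  eliminate (1,0): mult=-4, new row 1: (0, 4, -4); set L[1][0]=-4
  eliminate (2,0): mult=-4, new row 2: (0, 12, -9); set L[2][0]=-4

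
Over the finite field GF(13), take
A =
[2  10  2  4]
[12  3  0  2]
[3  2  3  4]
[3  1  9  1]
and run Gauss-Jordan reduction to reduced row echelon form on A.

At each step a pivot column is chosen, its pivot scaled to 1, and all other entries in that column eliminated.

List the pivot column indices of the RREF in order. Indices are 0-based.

pivot columns: 0, 1, 2, 3

step 1: normalize row 0 (÷2) = (1, 5, 1, 2)
  row 1: subtract 12×row0 = (0, 8, 1, 4)
  row 2: subtract 3×row0 = (0, 0, 0, 11)
  row 3: subtract 3×row0 = (0, 12, 6, 8)
step 2: normalize row 1 (÷8) = (0, 1, 5, 7)
  row 0: subtract 5×row1 = (1, 0, 2, 6)
  row 3: subtract 12×row1 = (0, 0, 11, 2)
step 3: exchange rows 2,3
step 3: normalize row 2 (÷11) = (0, 0, 1, 12)
  row 0: subtract 2×row2 = (1, 0, 0, 8)
  row 1: subtract 5×row2 = (0, 1, 0, 12)
step 4: normalize row 3 (÷11) = (0, 0, 0, 1)
  row 0: subtract 8×row3 = (1, 0, 0, 0)
  row 1: subtract 12×row3 = (0, 1, 0, 0)
  row 2: subtract 12×row3 = (0, 0, 1, 0)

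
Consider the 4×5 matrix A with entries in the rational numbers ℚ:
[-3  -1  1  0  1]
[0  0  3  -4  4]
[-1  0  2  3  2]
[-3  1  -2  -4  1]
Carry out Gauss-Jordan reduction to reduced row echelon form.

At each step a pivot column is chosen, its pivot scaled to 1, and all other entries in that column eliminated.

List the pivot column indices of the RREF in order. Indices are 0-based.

step 1: normalize row 0 (÷-3) = (1, 1/3, -1/3, 0, -1/3)
  row 2: subtract -1×row0 = (0, 1/3, 5/3, 3, 5/3)
  row 3: subtract -3×row0 = (0, 2, -3, -4, 0)
step 2: exchange rows 1,2
step 2: normalize row 1 (÷1/3) = (0, 1, 5, 9, 5)
  row 0: subtract 1/3×row1 = (1, 0, -2, -3, -2)
  row 3: subtract 2×row1 = (0, 0, -13, -22, -10)
step 3: normalize row 2 (÷3) = (0, 0, 1, -4/3, 4/3)
  row 0: subtract -2×row2 = (1, 0, 0, -17/3, 2/3)
  row 1: subtract 5×row2 = (0, 1, 0, 47/3, -5/3)
  row 3: subtract -13×row2 = (0, 0, 0, -118/3, 22/3)
step 4: normalize row 3 (÷-118/3) = (0, 0, 0, 1, -11/59)
  row 0: subtract -17/3×row3 = (1, 0, 0, 0, -23/59)
  row 1: subtract 47/3×row3 = (0, 1, 0, 0, 74/59)
  row 2: subtract -4/3×row3 = (0, 0, 1, 0, 64/59)

pivot columns: 0, 1, 2, 3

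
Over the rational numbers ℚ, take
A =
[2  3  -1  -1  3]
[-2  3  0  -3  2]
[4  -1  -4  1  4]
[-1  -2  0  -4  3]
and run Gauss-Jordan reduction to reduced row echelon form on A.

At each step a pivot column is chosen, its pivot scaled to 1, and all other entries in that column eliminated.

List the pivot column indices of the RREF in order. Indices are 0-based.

pivot columns: 0, 1, 2, 3

step 1: normalize row 0 (÷2) = (1, 3/2, -1/2, -1/2, 3/2)
  row 1: subtract -2×row0 = (0, 6, -1, -4, 5)
  row 2: subtract 4×row0 = (0, -7, -2, 3, -2)
  row 3: subtract -1×row0 = (0, -1/2, -1/2, -9/2, 9/2)
step 2: normalize row 1 (÷6) = (0, 1, -1/6, -2/3, 5/6)
  row 0: subtract 3/2×row1 = (1, 0, -1/4, 1/2, 1/4)
  row 2: subtract -7×row1 = (0, 0, -19/6, -5/3, 23/6)
  row 3: subtract -1/2×row1 = (0, 0, -7/12, -29/6, 59/12)
step 3: normalize row 2 (÷-19/6) = (0, 0, 1, 10/19, -23/19)
  row 0: subtract -1/4×row2 = (1, 0, 0, 12/19, -1/19)
  row 1: subtract -1/6×row2 = (0, 1, 0, -11/19, 12/19)
  row 3: subtract -7/12×row2 = (0, 0, 0, -86/19, 80/19)
step 4: normalize row 3 (÷-86/19) = (0, 0, 0, 1, -40/43)
  row 0: subtract 12/19×row3 = (1, 0, 0, 0, 23/43)
  row 1: subtract -11/19×row3 = (0, 1, 0, 0, 4/43)
  row 2: subtract 10/19×row3 = (0, 0, 1, 0, -31/43)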